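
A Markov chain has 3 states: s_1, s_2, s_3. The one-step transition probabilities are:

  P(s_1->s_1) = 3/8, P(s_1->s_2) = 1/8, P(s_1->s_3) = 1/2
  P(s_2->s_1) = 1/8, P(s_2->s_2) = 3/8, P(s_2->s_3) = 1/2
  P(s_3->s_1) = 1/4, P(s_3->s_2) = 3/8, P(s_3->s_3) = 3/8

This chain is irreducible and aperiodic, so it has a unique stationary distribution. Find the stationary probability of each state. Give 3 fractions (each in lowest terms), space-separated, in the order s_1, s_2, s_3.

Answer: 13/54 17/54 4/9

Derivation:
The stationary distribution satisfies pi = pi * P, i.e.:
  pi_s_1 = 3/8*pi_s_1 + 1/8*pi_s_2 + 1/4*pi_s_3
  pi_s_2 = 1/8*pi_s_1 + 3/8*pi_s_2 + 3/8*pi_s_3
  pi_s_3 = 1/2*pi_s_1 + 1/2*pi_s_2 + 3/8*pi_s_3
with normalization: pi_s_1 + pi_s_2 + pi_s_3 = 1.

Using the first 2 balance equations plus normalization, the linear system A*pi = b is:
  [-5/8, 1/8, 1/4] . pi = 0
  [1/8, -5/8, 3/8] . pi = 0
  [1, 1, 1] . pi = 1

Solving yields:
  pi_s_1 = 13/54
  pi_s_2 = 17/54
  pi_s_3 = 4/9

Verification (pi * P):
  13/54*3/8 + 17/54*1/8 + 4/9*1/4 = 13/54 = pi_s_1  (ok)
  13/54*1/8 + 17/54*3/8 + 4/9*3/8 = 17/54 = pi_s_2  (ok)
  13/54*1/2 + 17/54*1/2 + 4/9*3/8 = 4/9 = pi_s_3  (ok)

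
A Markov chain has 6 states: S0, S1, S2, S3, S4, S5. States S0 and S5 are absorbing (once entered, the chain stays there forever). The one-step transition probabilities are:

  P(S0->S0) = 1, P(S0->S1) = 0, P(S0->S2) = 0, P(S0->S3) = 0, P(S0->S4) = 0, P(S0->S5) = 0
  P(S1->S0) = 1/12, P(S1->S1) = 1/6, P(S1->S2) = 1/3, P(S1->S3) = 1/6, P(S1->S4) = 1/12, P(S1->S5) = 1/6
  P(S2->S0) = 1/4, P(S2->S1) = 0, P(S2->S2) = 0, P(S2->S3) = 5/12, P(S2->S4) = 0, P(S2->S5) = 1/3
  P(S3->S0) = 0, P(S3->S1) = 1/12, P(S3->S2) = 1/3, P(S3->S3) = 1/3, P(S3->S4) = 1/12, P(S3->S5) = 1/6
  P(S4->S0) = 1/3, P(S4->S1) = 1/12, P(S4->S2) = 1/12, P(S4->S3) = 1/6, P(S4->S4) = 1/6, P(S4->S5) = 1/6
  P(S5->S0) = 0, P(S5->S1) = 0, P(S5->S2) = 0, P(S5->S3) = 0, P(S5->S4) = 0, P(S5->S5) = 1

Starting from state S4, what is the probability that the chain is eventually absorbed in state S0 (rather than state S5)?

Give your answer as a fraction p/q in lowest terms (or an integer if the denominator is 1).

Let a_i = P(absorbed in S0 | start in state i).
Boundary conditions: a_S0 = 1, a_S5 = 0.
For each transient state i, a_i = sum_j P(i->j) * a_j:
  a_S1 = 1/12*a_S0 + 1/6*a_S1 + 1/3*a_S2 + 1/6*a_S3 + 1/12*a_S4 + 1/6*a_S5
  a_S2 = 1/4*a_S0 + 0*a_S1 + 0*a_S2 + 5/12*a_S3 + 0*a_S4 + 1/3*a_S5
  a_S3 = 0*a_S0 + 1/12*a_S1 + 1/3*a_S2 + 1/3*a_S3 + 1/12*a_S4 + 1/6*a_S5
  a_S4 = 1/3*a_S0 + 1/12*a_S1 + 1/12*a_S2 + 1/6*a_S3 + 1/6*a_S4 + 1/6*a_S5

Substituting a_S0 = 1 and a_S5 = 0, rearrange to (I - Q) a = r where r[i] = P(i -> S0):
  [5/6, -1/3, -1/6, -1/12] . (a_S1, a_S2, a_S3, a_S4) = 1/12
  [0, 1, -5/12, 0] . (a_S1, a_S2, a_S3, a_S4) = 1/4
  [-1/12, -1/3, 2/3, -1/12] . (a_S1, a_S2, a_S3, a_S4) = 0
  [-1/12, -1/12, -1/6, 5/6] . (a_S1, a_S2, a_S3, a_S4) = 1/3

Solving yields:
  a_S1 = 2441/6721
  a_S2 = 229/611
  a_S3 = 183/611
  a_S4 = 3587/6721

Starting state is S4, so the absorption probability is a_S4 = 3587/6721.

Answer: 3587/6721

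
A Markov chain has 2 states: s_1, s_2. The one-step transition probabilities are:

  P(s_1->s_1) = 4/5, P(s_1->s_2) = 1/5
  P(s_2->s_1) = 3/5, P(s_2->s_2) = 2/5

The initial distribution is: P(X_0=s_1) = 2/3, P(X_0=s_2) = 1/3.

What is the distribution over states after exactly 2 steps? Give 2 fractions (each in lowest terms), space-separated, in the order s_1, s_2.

Answer: 56/75 19/75

Derivation:
Propagating the distribution step by step (d_{t+1} = d_t * P):
d_0 = (s_1=2/3, s_2=1/3)
  d_1[s_1] = 2/3*4/5 + 1/3*3/5 = 11/15
  d_1[s_2] = 2/3*1/5 + 1/3*2/5 = 4/15
d_1 = (s_1=11/15, s_2=4/15)
  d_2[s_1] = 11/15*4/5 + 4/15*3/5 = 56/75
  d_2[s_2] = 11/15*1/5 + 4/15*2/5 = 19/75
d_2 = (s_1=56/75, s_2=19/75)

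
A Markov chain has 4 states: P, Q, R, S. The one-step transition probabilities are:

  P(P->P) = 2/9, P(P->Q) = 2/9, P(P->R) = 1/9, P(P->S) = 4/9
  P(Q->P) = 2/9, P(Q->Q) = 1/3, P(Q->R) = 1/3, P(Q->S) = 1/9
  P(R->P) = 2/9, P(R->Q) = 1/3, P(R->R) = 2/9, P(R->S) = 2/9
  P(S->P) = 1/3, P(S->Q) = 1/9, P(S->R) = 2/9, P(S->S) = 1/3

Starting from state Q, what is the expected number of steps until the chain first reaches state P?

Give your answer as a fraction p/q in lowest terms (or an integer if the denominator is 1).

Let h_i = expected steps to first reach P from state i.
Boundary: h_P = 0.
First-step equations for the other states:
  h_Q = 1 + 2/9*h_P + 1/3*h_Q + 1/3*h_R + 1/9*h_S
  h_R = 1 + 2/9*h_P + 1/3*h_Q + 2/9*h_R + 2/9*h_S
  h_S = 1 + 1/3*h_P + 1/9*h_Q + 2/9*h_R + 1/3*h_S

Substituting h_P = 0 and rearranging gives the linear system (I - Q) h = 1:
  [2/3, -1/3, -1/9] . (h_Q, h_R, h_S) = 1
  [-1/3, 7/9, -2/9] . (h_Q, h_R, h_S) = 1
  [-1/9, -2/9, 2/3] . (h_Q, h_R, h_S) = 1

Solving yields:
  h_Q = 639/155
  h_R = 126/31
  h_S = 549/155

Starting state is Q, so the expected hitting time is h_Q = 639/155.

Answer: 639/155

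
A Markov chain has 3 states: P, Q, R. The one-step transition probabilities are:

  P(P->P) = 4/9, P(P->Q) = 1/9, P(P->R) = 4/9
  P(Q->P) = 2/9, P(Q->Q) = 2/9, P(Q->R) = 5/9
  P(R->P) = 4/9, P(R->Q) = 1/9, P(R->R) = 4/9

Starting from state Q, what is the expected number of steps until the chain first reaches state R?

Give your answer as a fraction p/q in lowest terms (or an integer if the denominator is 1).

Let h_i = expected steps to first reach R from state i.
Boundary: h_R = 0.
First-step equations for the other states:
  h_P = 1 + 4/9*h_P + 1/9*h_Q + 4/9*h_R
  h_Q = 1 + 2/9*h_P + 2/9*h_Q + 5/9*h_R

Substituting h_R = 0 and rearranging gives the linear system (I - Q) h = 1:
  [5/9, -1/9] . (h_P, h_Q) = 1
  [-2/9, 7/9] . (h_P, h_Q) = 1

Solving yields:
  h_P = 24/11
  h_Q = 21/11

Starting state is Q, so the expected hitting time is h_Q = 21/11.

Answer: 21/11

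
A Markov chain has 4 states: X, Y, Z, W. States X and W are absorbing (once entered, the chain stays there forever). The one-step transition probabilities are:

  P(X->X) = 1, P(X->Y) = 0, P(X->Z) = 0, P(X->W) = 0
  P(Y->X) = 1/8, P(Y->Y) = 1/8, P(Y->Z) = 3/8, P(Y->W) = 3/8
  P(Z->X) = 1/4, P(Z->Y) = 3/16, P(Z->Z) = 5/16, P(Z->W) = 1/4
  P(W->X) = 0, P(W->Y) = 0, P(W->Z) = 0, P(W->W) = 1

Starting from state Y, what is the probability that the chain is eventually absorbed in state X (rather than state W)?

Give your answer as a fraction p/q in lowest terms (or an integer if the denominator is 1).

Let a_i = P(absorbed in X | start in state i).
Boundary conditions: a_X = 1, a_W = 0.
For each transient state i, a_i = sum_j P(i->j) * a_j:
  a_Y = 1/8*a_X + 1/8*a_Y + 3/8*a_Z + 3/8*a_W
  a_Z = 1/4*a_X + 3/16*a_Y + 5/16*a_Z + 1/4*a_W

Substituting a_X = 1 and a_W = 0, rearrange to (I - Q) a = r where r[i] = P(i -> X):
  [7/8, -3/8] . (a_Y, a_Z) = 1/8
  [-3/16, 11/16] . (a_Y, a_Z) = 1/4

Solving yields:
  a_Y = 23/68
  a_Z = 31/68

Starting state is Y, so the absorption probability is a_Y = 23/68.

Answer: 23/68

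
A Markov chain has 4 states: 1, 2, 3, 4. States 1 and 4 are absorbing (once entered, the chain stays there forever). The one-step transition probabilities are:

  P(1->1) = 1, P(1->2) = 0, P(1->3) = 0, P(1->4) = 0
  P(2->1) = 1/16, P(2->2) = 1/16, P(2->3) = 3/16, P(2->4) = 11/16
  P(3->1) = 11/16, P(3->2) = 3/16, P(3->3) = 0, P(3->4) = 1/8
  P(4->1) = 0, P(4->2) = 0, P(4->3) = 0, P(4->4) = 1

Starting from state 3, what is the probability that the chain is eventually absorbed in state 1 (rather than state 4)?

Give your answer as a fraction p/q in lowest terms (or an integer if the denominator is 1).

Let a_i = P(absorbed in 1 | start in state i).
Boundary conditions: a_1 = 1, a_4 = 0.
For each transient state i, a_i = sum_j P(i->j) * a_j:
  a_2 = 1/16*a_1 + 1/16*a_2 + 3/16*a_3 + 11/16*a_4
  a_3 = 11/16*a_1 + 3/16*a_2 + 0*a_3 + 1/8*a_4

Substituting a_1 = 1 and a_4 = 0, rearrange to (I - Q) a = r where r[i] = P(i -> 1):
  [15/16, -3/16] . (a_2, a_3) = 1/16
  [-3/16, 1] . (a_2, a_3) = 11/16

Solving yields:
  a_2 = 7/33
  a_3 = 8/11

Starting state is 3, so the absorption probability is a_3 = 8/11.

Answer: 8/11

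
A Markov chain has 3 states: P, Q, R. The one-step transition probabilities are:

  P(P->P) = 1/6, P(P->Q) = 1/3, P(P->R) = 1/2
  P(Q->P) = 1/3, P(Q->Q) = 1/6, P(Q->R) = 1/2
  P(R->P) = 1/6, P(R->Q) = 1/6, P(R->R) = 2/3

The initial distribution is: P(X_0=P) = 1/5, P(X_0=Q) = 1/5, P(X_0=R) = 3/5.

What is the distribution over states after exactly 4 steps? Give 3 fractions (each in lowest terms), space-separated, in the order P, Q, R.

Propagating the distribution step by step (d_{t+1} = d_t * P):
d_0 = (P=1/5, Q=1/5, R=3/5)
  d_1[P] = 1/5*1/6 + 1/5*1/3 + 3/5*1/6 = 1/5
  d_1[Q] = 1/5*1/3 + 1/5*1/6 + 3/5*1/6 = 1/5
  d_1[R] = 1/5*1/2 + 1/5*1/2 + 3/5*2/3 = 3/5
d_1 = (P=1/5, Q=1/5, R=3/5)
  d_2[P] = 1/5*1/6 + 1/5*1/3 + 3/5*1/6 = 1/5
  d_2[Q] = 1/5*1/3 + 1/5*1/6 + 3/5*1/6 = 1/5
  d_2[R] = 1/5*1/2 + 1/5*1/2 + 3/5*2/3 = 3/5
d_2 = (P=1/5, Q=1/5, R=3/5)
  d_3[P] = 1/5*1/6 + 1/5*1/3 + 3/5*1/6 = 1/5
  d_3[Q] = 1/5*1/3 + 1/5*1/6 + 3/5*1/6 = 1/5
  d_3[R] = 1/5*1/2 + 1/5*1/2 + 3/5*2/3 = 3/5
d_3 = (P=1/5, Q=1/5, R=3/5)
  d_4[P] = 1/5*1/6 + 1/5*1/3 + 3/5*1/6 = 1/5
  d_4[Q] = 1/5*1/3 + 1/5*1/6 + 3/5*1/6 = 1/5
  d_4[R] = 1/5*1/2 + 1/5*1/2 + 3/5*2/3 = 3/5
d_4 = (P=1/5, Q=1/5, R=3/5)

Answer: 1/5 1/5 3/5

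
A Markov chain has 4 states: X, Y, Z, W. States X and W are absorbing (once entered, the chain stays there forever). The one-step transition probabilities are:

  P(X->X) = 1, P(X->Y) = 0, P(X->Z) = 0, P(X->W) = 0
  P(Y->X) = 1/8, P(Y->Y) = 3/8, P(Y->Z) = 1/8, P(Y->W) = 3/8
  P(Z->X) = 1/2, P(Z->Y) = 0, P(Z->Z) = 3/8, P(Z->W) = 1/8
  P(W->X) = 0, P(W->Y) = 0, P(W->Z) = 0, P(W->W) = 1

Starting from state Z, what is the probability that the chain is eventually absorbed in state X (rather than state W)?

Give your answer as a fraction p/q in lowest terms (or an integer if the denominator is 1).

Let a_i = P(absorbed in X | start in state i).
Boundary conditions: a_X = 1, a_W = 0.
For each transient state i, a_i = sum_j P(i->j) * a_j:
  a_Y = 1/8*a_X + 3/8*a_Y + 1/8*a_Z + 3/8*a_W
  a_Z = 1/2*a_X + 0*a_Y + 3/8*a_Z + 1/8*a_W

Substituting a_X = 1 and a_W = 0, rearrange to (I - Q) a = r where r[i] = P(i -> X):
  [5/8, -1/8] . (a_Y, a_Z) = 1/8
  [0, 5/8] . (a_Y, a_Z) = 1/2

Solving yields:
  a_Y = 9/25
  a_Z = 4/5

Starting state is Z, so the absorption probability is a_Z = 4/5.

Answer: 4/5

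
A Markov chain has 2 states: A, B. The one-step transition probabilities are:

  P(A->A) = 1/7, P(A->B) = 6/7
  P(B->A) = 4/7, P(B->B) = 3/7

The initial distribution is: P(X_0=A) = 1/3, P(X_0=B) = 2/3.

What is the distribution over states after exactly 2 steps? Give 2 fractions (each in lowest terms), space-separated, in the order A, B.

Answer: 19/49 30/49

Derivation:
Propagating the distribution step by step (d_{t+1} = d_t * P):
d_0 = (A=1/3, B=2/3)
  d_1[A] = 1/3*1/7 + 2/3*4/7 = 3/7
  d_1[B] = 1/3*6/7 + 2/3*3/7 = 4/7
d_1 = (A=3/7, B=4/7)
  d_2[A] = 3/7*1/7 + 4/7*4/7 = 19/49
  d_2[B] = 3/7*6/7 + 4/7*3/7 = 30/49
d_2 = (A=19/49, B=30/49)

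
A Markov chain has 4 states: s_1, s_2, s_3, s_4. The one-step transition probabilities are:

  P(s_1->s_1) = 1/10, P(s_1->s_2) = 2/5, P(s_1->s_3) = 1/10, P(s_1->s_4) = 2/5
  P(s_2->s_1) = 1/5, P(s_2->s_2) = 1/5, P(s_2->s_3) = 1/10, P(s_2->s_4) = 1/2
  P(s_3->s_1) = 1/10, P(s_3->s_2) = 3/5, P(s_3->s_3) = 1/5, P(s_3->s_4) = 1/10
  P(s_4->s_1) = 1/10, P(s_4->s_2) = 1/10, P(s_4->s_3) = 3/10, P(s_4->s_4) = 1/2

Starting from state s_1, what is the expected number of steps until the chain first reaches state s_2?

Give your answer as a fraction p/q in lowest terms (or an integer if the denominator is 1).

Let h_i = expected steps to first reach s_2 from state i.
Boundary: h_s_2 = 0.
First-step equations for the other states:
  h_s_1 = 1 + 1/10*h_s_1 + 2/5*h_s_2 + 1/10*h_s_3 + 2/5*h_s_4
  h_s_3 = 1 + 1/10*h_s_1 + 3/5*h_s_2 + 1/5*h_s_3 + 1/10*h_s_4
  h_s_4 = 1 + 1/10*h_s_1 + 1/10*h_s_2 + 3/10*h_s_3 + 1/2*h_s_4

Substituting h_s_2 = 0 and rearranging gives the linear system (I - Q) h = 1:
  [9/10, -1/10, -2/5] . (h_s_1, h_s_3, h_s_4) = 1
  [-1/10, 4/5, -1/10] . (h_s_1, h_s_3, h_s_4) = 1
  [-1/10, -3/10, 1/2] . (h_s_1, h_s_3, h_s_4) = 1

Solving yields:
  h_s_1 = 870/283
  h_s_3 = 600/283
  h_s_4 = 1100/283

Starting state is s_1, so the expected hitting time is h_s_1 = 870/283.

Answer: 870/283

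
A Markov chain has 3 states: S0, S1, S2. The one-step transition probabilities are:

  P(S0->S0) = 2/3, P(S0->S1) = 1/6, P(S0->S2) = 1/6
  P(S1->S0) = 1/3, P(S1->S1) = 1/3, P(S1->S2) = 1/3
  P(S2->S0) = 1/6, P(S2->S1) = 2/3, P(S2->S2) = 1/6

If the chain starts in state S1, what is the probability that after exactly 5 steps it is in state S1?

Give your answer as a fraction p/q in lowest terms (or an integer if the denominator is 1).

Answer: 1303/3888

Derivation:
Computing P^5 by repeated multiplication:
P^1 =
  S0: [2/3, 1/6, 1/6]
  S1: [1/3, 1/3, 1/3]
  S2: [1/6, 2/3, 1/6]
P^2 =
  S0: [19/36, 5/18, 7/36]
  S1: [7/18, 7/18, 2/9]
  S2: [13/36, 13/36, 5/18]
P^3 =
  S0: [103/216, 67/216, 23/108]
  S1: [23/54, 37/108, 25/108]
  S2: [11/27, 79/216, 49/216]
P^4 =
  S0: [37/81, 421/1296, 283/1296]
  S1: [283/648, 55/162, 145/648]
  S2: [559/1296, 221/648, 295/1296]
P^5 =
  S0: [3493/7776, 1283/3888, 1717/7776]
  S1: [1717/3888, 1303/3888, 217/972]
  S2: [3415/7776, 2623/7776, 869/3888]

(P^5)[S1 -> S1] = 1303/3888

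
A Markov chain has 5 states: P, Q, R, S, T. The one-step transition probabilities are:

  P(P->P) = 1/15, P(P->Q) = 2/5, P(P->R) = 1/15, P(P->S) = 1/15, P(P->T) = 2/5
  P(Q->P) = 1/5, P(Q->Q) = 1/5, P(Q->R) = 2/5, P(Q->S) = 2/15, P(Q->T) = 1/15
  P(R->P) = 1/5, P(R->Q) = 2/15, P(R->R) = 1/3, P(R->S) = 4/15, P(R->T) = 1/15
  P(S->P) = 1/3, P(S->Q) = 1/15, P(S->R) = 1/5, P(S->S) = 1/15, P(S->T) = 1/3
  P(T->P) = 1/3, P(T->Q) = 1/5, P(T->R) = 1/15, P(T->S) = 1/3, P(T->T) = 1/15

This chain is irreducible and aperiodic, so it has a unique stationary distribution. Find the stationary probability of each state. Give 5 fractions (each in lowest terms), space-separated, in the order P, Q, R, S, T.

The stationary distribution satisfies pi = pi * P, i.e.:
  pi_P = 1/15*pi_P + 1/5*pi_Q + 1/5*pi_R + 1/3*pi_S + 1/3*pi_T
  pi_Q = 2/5*pi_P + 1/5*pi_Q + 2/15*pi_R + 1/15*pi_S + 1/5*pi_T
  pi_R = 1/15*pi_P + 2/5*pi_Q + 1/3*pi_R + 1/5*pi_S + 1/15*pi_T
  pi_S = 1/15*pi_P + 2/15*pi_Q + 4/15*pi_R + 1/15*pi_S + 1/3*pi_T
  pi_T = 2/5*pi_P + 1/15*pi_Q + 1/15*pi_R + 1/3*pi_S + 1/15*pi_T
with normalization: pi_P + pi_Q + pi_R + pi_S + pi_T = 1.

Using the first 4 balance equations plus normalization, the linear system A*pi = b is:
  [-14/15, 1/5, 1/5, 1/3, 1/3] . pi = 0
  [2/5, -4/5, 2/15, 1/15, 1/5] . pi = 0
  [1/15, 2/5, -2/3, 1/5, 1/15] . pi = 0
  [1/15, 2/15, 4/15, -14/15, 1/3] . pi = 0
  [1, 1, 1, 1, 1] . pi = 1

Solving yields:
  pi_P = 6803/31107
  pi_Q = 4277/20738
  pi_R = 13447/62214
  pi_S = 5387/31107
  pi_T = 1926/10369

Verification (pi * P):
  6803/31107*1/15 + 4277/20738*1/5 + 13447/62214*1/5 + 5387/31107*1/3 + 1926/10369*1/3 = 6803/31107 = pi_P  (ok)
  6803/31107*2/5 + 4277/20738*1/5 + 13447/62214*2/15 + 5387/31107*1/15 + 1926/10369*1/5 = 4277/20738 = pi_Q  (ok)
  6803/31107*1/15 + 4277/20738*2/5 + 13447/62214*1/3 + 5387/31107*1/5 + 1926/10369*1/15 = 13447/62214 = pi_R  (ok)
  6803/31107*1/15 + 4277/20738*2/15 + 13447/62214*4/15 + 5387/31107*1/15 + 1926/10369*1/3 = 5387/31107 = pi_S  (ok)
  6803/31107*2/5 + 4277/20738*1/15 + 13447/62214*1/15 + 5387/31107*1/3 + 1926/10369*1/15 = 1926/10369 = pi_T  (ok)

Answer: 6803/31107 4277/20738 13447/62214 5387/31107 1926/10369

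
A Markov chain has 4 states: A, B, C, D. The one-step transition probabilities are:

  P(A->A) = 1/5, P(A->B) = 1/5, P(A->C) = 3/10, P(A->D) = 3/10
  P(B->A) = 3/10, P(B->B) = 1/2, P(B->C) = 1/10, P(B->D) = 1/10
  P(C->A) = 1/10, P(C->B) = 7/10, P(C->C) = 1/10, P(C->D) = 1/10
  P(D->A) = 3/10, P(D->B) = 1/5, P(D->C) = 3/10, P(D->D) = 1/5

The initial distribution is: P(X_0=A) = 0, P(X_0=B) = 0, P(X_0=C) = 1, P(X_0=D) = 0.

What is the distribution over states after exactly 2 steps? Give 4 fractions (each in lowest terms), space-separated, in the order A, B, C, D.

Answer: 27/100 23/50 7/50 13/100

Derivation:
Propagating the distribution step by step (d_{t+1} = d_t * P):
d_0 = (A=0, B=0, C=1, D=0)
  d_1[A] = 0*1/5 + 0*3/10 + 1*1/10 + 0*3/10 = 1/10
  d_1[B] = 0*1/5 + 0*1/2 + 1*7/10 + 0*1/5 = 7/10
  d_1[C] = 0*3/10 + 0*1/10 + 1*1/10 + 0*3/10 = 1/10
  d_1[D] = 0*3/10 + 0*1/10 + 1*1/10 + 0*1/5 = 1/10
d_1 = (A=1/10, B=7/10, C=1/10, D=1/10)
  d_2[A] = 1/10*1/5 + 7/10*3/10 + 1/10*1/10 + 1/10*3/10 = 27/100
  d_2[B] = 1/10*1/5 + 7/10*1/2 + 1/10*7/10 + 1/10*1/5 = 23/50
  d_2[C] = 1/10*3/10 + 7/10*1/10 + 1/10*1/10 + 1/10*3/10 = 7/50
  d_2[D] = 1/10*3/10 + 7/10*1/10 + 1/10*1/10 + 1/10*1/5 = 13/100
d_2 = (A=27/100, B=23/50, C=7/50, D=13/100)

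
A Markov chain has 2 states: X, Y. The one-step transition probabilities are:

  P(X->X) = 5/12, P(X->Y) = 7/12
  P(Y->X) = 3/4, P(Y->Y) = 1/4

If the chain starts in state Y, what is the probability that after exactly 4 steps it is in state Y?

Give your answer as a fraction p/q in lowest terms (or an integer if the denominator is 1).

Answer: 4/9

Derivation:
Computing P^4 by repeated multiplication:
P^1 =
  X: [5/12, 7/12]
  Y: [3/4, 1/4]
P^2 =
  X: [11/18, 7/18]
  Y: [1/2, 1/2]
P^3 =
  X: [59/108, 49/108]
  Y: [7/12, 5/12]
P^4 =
  X: [46/81, 35/81]
  Y: [5/9, 4/9]

(P^4)[Y -> Y] = 4/9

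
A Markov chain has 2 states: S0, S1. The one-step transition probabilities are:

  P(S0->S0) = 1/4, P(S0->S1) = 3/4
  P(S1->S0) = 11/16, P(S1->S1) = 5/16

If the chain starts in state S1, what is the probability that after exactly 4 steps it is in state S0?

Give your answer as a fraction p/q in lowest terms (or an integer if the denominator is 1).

Computing P^4 by repeated multiplication:
P^1 =
  S0: [1/4, 3/4]
  S1: [11/16, 5/16]
P^2 =
  S0: [37/64, 27/64]
  S1: [99/256, 157/256]
P^3 =
  S0: [445/1024, 579/1024]
  S1: [2123/4096, 1973/4096]
P^4 =
  S0: [8149/16384, 8235/16384]
  S1: [30195/65536, 35341/65536]

(P^4)[S1 -> S0] = 30195/65536

Answer: 30195/65536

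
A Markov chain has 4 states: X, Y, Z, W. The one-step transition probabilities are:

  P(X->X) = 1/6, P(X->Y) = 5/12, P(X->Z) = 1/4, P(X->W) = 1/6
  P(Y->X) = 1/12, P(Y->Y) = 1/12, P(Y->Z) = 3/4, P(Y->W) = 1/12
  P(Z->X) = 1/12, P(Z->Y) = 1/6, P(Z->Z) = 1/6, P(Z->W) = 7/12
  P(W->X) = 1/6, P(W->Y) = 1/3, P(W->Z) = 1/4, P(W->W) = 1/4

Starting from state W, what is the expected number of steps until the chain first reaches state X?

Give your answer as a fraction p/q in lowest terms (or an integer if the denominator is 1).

Let h_i = expected steps to first reach X from state i.
Boundary: h_X = 0.
First-step equations for the other states:
  h_Y = 1 + 1/12*h_X + 1/12*h_Y + 3/4*h_Z + 1/12*h_W
  h_Z = 1 + 1/12*h_X + 1/6*h_Y + 1/6*h_Z + 7/12*h_W
  h_W = 1 + 1/6*h_X + 1/3*h_Y + 1/4*h_Z + 1/4*h_W

Substituting h_X = 0 and rearranging gives the linear system (I - Q) h = 1:
  [11/12, -3/4, -1/12] . (h_Y, h_Z, h_W) = 1
  [-1/6, 5/6, -7/12] . (h_Y, h_Z, h_W) = 1
  [-1/3, -1/4, 3/4] . (h_Y, h_Z, h_W) = 1

Solving yields:
  h_Y = 2712/299
  h_Z = 2640/299
  h_W = 108/13

Starting state is W, so the expected hitting time is h_W = 108/13.

Answer: 108/13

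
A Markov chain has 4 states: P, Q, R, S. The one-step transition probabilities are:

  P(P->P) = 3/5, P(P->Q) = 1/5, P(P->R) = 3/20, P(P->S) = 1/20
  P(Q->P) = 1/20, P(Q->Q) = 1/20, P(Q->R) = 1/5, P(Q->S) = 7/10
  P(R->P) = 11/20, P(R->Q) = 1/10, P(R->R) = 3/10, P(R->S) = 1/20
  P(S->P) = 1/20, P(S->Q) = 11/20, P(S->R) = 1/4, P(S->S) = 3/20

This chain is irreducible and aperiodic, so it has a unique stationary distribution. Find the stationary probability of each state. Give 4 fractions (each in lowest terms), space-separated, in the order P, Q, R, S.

Answer: 1951/5579 1231/5579 1198/5579 1199/5579

Derivation:
The stationary distribution satisfies pi = pi * P, i.e.:
  pi_P = 3/5*pi_P + 1/20*pi_Q + 11/20*pi_R + 1/20*pi_S
  pi_Q = 1/5*pi_P + 1/20*pi_Q + 1/10*pi_R + 11/20*pi_S
  pi_R = 3/20*pi_P + 1/5*pi_Q + 3/10*pi_R + 1/4*pi_S
  pi_S = 1/20*pi_P + 7/10*pi_Q + 1/20*pi_R + 3/20*pi_S
with normalization: pi_P + pi_Q + pi_R + pi_S = 1.

Using the first 3 balance equations plus normalization, the linear system A*pi = b is:
  [-2/5, 1/20, 11/20, 1/20] . pi = 0
  [1/5, -19/20, 1/10, 11/20] . pi = 0
  [3/20, 1/5, -7/10, 1/4] . pi = 0
  [1, 1, 1, 1] . pi = 1

Solving yields:
  pi_P = 1951/5579
  pi_Q = 1231/5579
  pi_R = 1198/5579
  pi_S = 1199/5579

Verification (pi * P):
  1951/5579*3/5 + 1231/5579*1/20 + 1198/5579*11/20 + 1199/5579*1/20 = 1951/5579 = pi_P  (ok)
  1951/5579*1/5 + 1231/5579*1/20 + 1198/5579*1/10 + 1199/5579*11/20 = 1231/5579 = pi_Q  (ok)
  1951/5579*3/20 + 1231/5579*1/5 + 1198/5579*3/10 + 1199/5579*1/4 = 1198/5579 = pi_R  (ok)
  1951/5579*1/20 + 1231/5579*7/10 + 1198/5579*1/20 + 1199/5579*3/20 = 1199/5579 = pi_S  (ok)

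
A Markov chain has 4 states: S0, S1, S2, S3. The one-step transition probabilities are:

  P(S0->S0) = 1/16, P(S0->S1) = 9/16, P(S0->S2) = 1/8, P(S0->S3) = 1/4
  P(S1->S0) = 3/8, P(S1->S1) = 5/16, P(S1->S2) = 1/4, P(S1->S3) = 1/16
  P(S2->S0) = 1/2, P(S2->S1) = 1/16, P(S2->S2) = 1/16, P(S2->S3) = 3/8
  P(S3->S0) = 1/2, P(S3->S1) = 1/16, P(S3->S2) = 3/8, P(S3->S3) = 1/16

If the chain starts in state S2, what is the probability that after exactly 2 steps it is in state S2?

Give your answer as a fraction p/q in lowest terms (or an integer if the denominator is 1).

Answer: 57/256

Derivation:
Computing P^2 by repeated multiplication:
P^1 =
  S0: [1/16, 9/16, 1/8, 1/4]
  S1: [3/8, 5/16, 1/4, 1/16]
  S2: [1/2, 1/16, 1/16, 3/8]
  S3: [1/2, 1/16, 3/8, 1/16]
P^2 =
  S0: [103/256, 15/64, 1/4, 29/256]
  S1: [19/64, 21/64, 21/128, 27/128]
  S2: [35/128, 21/64, 57/256, 45/256]
  S3: [35/128, 21/64, 1/8, 35/128]

(P^2)[S2 -> S2] = 57/256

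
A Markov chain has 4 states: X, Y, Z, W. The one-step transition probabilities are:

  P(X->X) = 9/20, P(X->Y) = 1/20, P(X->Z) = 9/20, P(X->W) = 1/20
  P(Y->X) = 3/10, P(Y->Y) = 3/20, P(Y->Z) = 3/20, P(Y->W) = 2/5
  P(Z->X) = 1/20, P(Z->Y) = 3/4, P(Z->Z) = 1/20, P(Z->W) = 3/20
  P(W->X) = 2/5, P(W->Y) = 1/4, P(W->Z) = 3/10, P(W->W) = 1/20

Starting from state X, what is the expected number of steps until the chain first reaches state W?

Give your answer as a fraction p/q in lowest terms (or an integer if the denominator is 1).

Let h_i = expected steps to first reach W from state i.
Boundary: h_W = 0.
First-step equations for the other states:
  h_X = 1 + 9/20*h_X + 1/20*h_Y + 9/20*h_Z + 1/20*h_W
  h_Y = 1 + 3/10*h_X + 3/20*h_Y + 3/20*h_Z + 2/5*h_W
  h_Z = 1 + 1/20*h_X + 3/4*h_Y + 1/20*h_Z + 3/20*h_W

Substituting h_W = 0 and rearranging gives the linear system (I - Q) h = 1:
  [11/20, -1/20, -9/20] . (h_X, h_Y, h_Z) = 1
  [-3/10, 17/20, -3/20] . (h_X, h_Y, h_Z) = 1
  [-1/20, -3/4, 19/20] . (h_X, h_Y, h_Z) = 1

Solving yields:
  h_X = 5880/989
  h_Y = 4040/989
  h_Z = 4540/989

Starting state is X, so the expected hitting time is h_X = 5880/989.

Answer: 5880/989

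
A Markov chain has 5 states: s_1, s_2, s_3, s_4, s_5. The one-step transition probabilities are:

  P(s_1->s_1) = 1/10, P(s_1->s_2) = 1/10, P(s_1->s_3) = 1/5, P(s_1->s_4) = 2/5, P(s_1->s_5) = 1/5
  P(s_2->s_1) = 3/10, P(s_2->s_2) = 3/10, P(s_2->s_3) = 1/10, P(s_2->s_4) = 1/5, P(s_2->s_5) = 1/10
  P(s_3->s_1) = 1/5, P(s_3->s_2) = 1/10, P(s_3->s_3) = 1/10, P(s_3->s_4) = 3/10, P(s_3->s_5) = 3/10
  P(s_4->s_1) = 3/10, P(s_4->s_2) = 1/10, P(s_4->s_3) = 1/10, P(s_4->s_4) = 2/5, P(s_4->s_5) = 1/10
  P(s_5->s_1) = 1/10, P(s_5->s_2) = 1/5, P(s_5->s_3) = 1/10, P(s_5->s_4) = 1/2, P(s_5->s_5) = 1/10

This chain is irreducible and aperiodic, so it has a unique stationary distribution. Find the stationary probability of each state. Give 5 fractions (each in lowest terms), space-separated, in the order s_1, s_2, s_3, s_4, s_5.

The stationary distribution satisfies pi = pi * P, i.e.:
  pi_s_1 = 1/10*pi_s_1 + 3/10*pi_s_2 + 1/5*pi_s_3 + 3/10*pi_s_4 + 1/10*pi_s_5
  pi_s_2 = 1/10*pi_s_1 + 3/10*pi_s_2 + 1/10*pi_s_3 + 1/10*pi_s_4 + 1/5*pi_s_5
  pi_s_3 = 1/5*pi_s_1 + 1/10*pi_s_2 + 1/10*pi_s_3 + 1/10*pi_s_4 + 1/10*pi_s_5
  pi_s_4 = 2/5*pi_s_1 + 1/5*pi_s_2 + 3/10*pi_s_3 + 2/5*pi_s_4 + 1/2*pi_s_5
  pi_s_5 = 1/5*pi_s_1 + 1/10*pi_s_2 + 3/10*pi_s_3 + 1/10*pi_s_4 + 1/10*pi_s_5
with normalization: pi_s_1 + pi_s_2 + pi_s_3 + pi_s_4 + pi_s_5 = 1.

Using the first 4 balance equations plus normalization, the linear system A*pi = b is:
  [-9/10, 3/10, 1/5, 3/10, 1/10] . pi = 0
  [1/10, -7/10, 1/10, 1/10, 1/5] . pi = 0
  [1/5, 1/10, -9/10, 1/10, 1/10] . pi = 0
  [2/5, 1/5, 3/10, -3/5, 1/2] . pi = 0
  [1, 1, 1, 1, 1] . pi = 1

Solving yields:
  pi_s_1 = 133/617
  pi_s_2 = 707/4936
  pi_s_3 = 75/617
  pi_s_4 = 1845/4936
  pi_s_5 = 90/617

Verification (pi * P):
  133/617*1/10 + 707/4936*3/10 + 75/617*1/5 + 1845/4936*3/10 + 90/617*1/10 = 133/617 = pi_s_1  (ok)
  133/617*1/10 + 707/4936*3/10 + 75/617*1/10 + 1845/4936*1/10 + 90/617*1/5 = 707/4936 = pi_s_2  (ok)
  133/617*1/5 + 707/4936*1/10 + 75/617*1/10 + 1845/4936*1/10 + 90/617*1/10 = 75/617 = pi_s_3  (ok)
  133/617*2/5 + 707/4936*1/5 + 75/617*3/10 + 1845/4936*2/5 + 90/617*1/2 = 1845/4936 = pi_s_4  (ok)
  133/617*1/5 + 707/4936*1/10 + 75/617*3/10 + 1845/4936*1/10 + 90/617*1/10 = 90/617 = pi_s_5  (ok)

Answer: 133/617 707/4936 75/617 1845/4936 90/617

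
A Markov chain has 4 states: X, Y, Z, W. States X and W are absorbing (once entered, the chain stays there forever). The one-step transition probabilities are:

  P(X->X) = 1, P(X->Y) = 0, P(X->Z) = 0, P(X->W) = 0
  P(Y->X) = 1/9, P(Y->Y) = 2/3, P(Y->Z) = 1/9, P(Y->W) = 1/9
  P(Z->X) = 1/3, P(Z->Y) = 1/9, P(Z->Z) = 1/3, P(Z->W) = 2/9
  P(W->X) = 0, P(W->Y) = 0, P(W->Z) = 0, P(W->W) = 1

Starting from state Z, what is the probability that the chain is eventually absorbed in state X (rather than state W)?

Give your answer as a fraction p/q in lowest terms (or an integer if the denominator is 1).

Let a_i = P(absorbed in X | start in state i).
Boundary conditions: a_X = 1, a_W = 0.
For each transient state i, a_i = sum_j P(i->j) * a_j:
  a_Y = 1/9*a_X + 2/3*a_Y + 1/9*a_Z + 1/9*a_W
  a_Z = 1/3*a_X + 1/9*a_Y + 1/3*a_Z + 2/9*a_W

Substituting a_X = 1 and a_W = 0, rearrange to (I - Q) a = r where r[i] = P(i -> X):
  [1/3, -1/9] . (a_Y, a_Z) = 1/9
  [-1/9, 2/3] . (a_Y, a_Z) = 1/3

Solving yields:
  a_Y = 9/17
  a_Z = 10/17

Starting state is Z, so the absorption probability is a_Z = 10/17.

Answer: 10/17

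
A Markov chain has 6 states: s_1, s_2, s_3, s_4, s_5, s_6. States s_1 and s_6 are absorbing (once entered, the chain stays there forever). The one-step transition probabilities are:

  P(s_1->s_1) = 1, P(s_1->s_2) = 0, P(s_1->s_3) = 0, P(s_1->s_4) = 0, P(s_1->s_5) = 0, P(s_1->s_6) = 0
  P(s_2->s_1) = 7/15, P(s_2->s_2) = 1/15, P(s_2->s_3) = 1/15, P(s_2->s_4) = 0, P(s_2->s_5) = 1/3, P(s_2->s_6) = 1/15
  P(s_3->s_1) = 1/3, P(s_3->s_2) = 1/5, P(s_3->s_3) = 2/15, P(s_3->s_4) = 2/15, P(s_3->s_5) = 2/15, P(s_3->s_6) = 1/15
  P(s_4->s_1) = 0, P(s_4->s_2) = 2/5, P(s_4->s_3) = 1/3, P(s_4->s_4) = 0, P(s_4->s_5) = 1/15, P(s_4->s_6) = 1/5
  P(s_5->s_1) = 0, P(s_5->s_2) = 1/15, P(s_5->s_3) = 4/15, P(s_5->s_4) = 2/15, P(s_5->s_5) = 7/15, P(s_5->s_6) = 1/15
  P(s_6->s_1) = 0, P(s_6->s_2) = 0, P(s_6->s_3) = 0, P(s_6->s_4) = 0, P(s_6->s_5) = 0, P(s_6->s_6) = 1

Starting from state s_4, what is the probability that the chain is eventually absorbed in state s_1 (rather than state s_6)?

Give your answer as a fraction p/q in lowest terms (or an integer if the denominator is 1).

Answer: 8917/14783

Derivation:
Let a_i = P(absorbed in s_1 | start in state i).
Boundary conditions: a_s_1 = 1, a_s_6 = 0.
For each transient state i, a_i = sum_j P(i->j) * a_j:
  a_s_2 = 7/15*a_s_1 + 1/15*a_s_2 + 1/15*a_s_3 + 0*a_s_4 + 1/3*a_s_5 + 1/15*a_s_6
  a_s_3 = 1/3*a_s_1 + 1/5*a_s_2 + 2/15*a_s_3 + 2/15*a_s_4 + 2/15*a_s_5 + 1/15*a_s_6
  a_s_4 = 0*a_s_1 + 2/5*a_s_2 + 1/3*a_s_3 + 0*a_s_4 + 1/15*a_s_5 + 1/5*a_s_6
  a_s_5 = 0*a_s_1 + 1/15*a_s_2 + 4/15*a_s_3 + 2/15*a_s_4 + 7/15*a_s_5 + 1/15*a_s_6

Substituting a_s_1 = 1 and a_s_6 = 0, rearrange to (I - Q) a = r where r[i] = P(i -> s_1):
  [14/15, -1/15, 0, -1/3] . (a_s_2, a_s_3, a_s_4, a_s_5) = 7/15
  [-1/5, 13/15, -2/15, -2/15] . (a_s_2, a_s_3, a_s_4, a_s_5) = 1/3
  [-2/5, -1/3, 1, -1/15] . (a_s_2, a_s_3, a_s_4, a_s_5) = 0
  [-1/15, -4/15, -2/15, 8/15] . (a_s_2, a_s_3, a_s_4, a_s_5) = 0

Solving yields:
  a_s_2 = 11482/14783
  a_s_3 = 11127/14783
  a_s_4 = 8917/14783
  a_s_5 = 9228/14783

Starting state is s_4, so the absorption probability is a_s_4 = 8917/14783.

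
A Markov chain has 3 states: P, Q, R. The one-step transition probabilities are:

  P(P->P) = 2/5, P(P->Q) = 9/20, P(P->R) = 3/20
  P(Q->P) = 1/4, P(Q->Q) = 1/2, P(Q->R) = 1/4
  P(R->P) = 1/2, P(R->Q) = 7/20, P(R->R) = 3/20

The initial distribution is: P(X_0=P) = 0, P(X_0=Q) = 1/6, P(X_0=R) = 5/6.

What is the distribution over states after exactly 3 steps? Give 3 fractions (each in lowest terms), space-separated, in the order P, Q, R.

Propagating the distribution step by step (d_{t+1} = d_t * P):
d_0 = (P=0, Q=1/6, R=5/6)
  d_1[P] = 0*2/5 + 1/6*1/4 + 5/6*1/2 = 11/24
  d_1[Q] = 0*9/20 + 1/6*1/2 + 5/6*7/20 = 3/8
  d_1[R] = 0*3/20 + 1/6*1/4 + 5/6*3/20 = 1/6
d_1 = (P=11/24, Q=3/8, R=1/6)
  d_2[P] = 11/24*2/5 + 3/8*1/4 + 1/6*1/2 = 173/480
  d_2[Q] = 11/24*9/20 + 3/8*1/2 + 1/6*7/20 = 217/480
  d_2[R] = 11/24*3/20 + 3/8*1/4 + 1/6*3/20 = 3/16
d_2 = (P=173/480, Q=217/480, R=3/16)
  d_3[P] = 173/480*2/5 + 217/480*1/4 + 3/16*1/2 = 1123/3200
  d_3[Q] = 173/480*9/20 + 217/480*1/2 + 3/16*7/20 = 4357/9600
  d_3[R] = 173/480*3/20 + 217/480*1/4 + 3/16*3/20 = 937/4800
d_3 = (P=1123/3200, Q=4357/9600, R=937/4800)

Answer: 1123/3200 4357/9600 937/4800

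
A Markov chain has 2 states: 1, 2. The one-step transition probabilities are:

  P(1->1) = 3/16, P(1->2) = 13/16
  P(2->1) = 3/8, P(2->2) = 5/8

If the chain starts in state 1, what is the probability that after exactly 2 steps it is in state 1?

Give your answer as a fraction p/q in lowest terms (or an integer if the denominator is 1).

Computing P^2 by repeated multiplication:
P^1 =
  1: [3/16, 13/16]
  2: [3/8, 5/8]
P^2 =
  1: [87/256, 169/256]
  2: [39/128, 89/128]

(P^2)[1 -> 1] = 87/256

Answer: 87/256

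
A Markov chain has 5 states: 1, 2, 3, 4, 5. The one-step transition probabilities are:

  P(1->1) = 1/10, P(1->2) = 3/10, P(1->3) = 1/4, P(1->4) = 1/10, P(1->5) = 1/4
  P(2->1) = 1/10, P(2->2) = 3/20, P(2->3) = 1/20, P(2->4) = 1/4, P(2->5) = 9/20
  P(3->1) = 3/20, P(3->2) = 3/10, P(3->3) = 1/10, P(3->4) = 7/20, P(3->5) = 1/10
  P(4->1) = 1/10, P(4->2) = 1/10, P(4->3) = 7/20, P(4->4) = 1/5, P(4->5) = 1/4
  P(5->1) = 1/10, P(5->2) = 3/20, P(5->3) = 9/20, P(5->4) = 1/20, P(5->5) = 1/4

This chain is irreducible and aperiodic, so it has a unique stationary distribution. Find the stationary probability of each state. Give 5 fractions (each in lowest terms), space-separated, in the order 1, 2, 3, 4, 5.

The stationary distribution satisfies pi = pi * P, i.e.:
  pi_1 = 1/10*pi_1 + 1/10*pi_2 + 3/20*pi_3 + 1/10*pi_4 + 1/10*pi_5
  pi_2 = 3/10*pi_1 + 3/20*pi_2 + 3/10*pi_3 + 1/10*pi_4 + 3/20*pi_5
  pi_3 = 1/4*pi_1 + 1/20*pi_2 + 1/10*pi_3 + 7/20*pi_4 + 9/20*pi_5
  pi_4 = 1/10*pi_1 + 1/4*pi_2 + 7/20*pi_3 + 1/5*pi_4 + 1/20*pi_5
  pi_5 = 1/4*pi_1 + 9/20*pi_2 + 1/10*pi_3 + 1/4*pi_4 + 1/4*pi_5
with normalization: pi_1 + pi_2 + pi_3 + pi_4 + pi_5 = 1.

Using the first 4 balance equations plus normalization, the linear system A*pi = b is:
  [-9/10, 1/10, 3/20, 1/10, 1/10] . pi = 0
  [3/10, -17/20, 3/10, 1/10, 3/20] . pi = 0
  [1/4, 1/20, -9/10, 7/20, 9/20] . pi = 0
  [1/10, 1/4, 7/20, -4/5, 1/20] . pi = 0
  [1, 1, 1, 1, 1] . pi = 1

Solving yields:
  pi_1 = 2807/25010
  pi_2 = 3875/20008
  pi_3 = 612/2501
  pi_4 = 2468/12505
  pi_5 = 25213/100040

Verification (pi * P):
  2807/25010*1/10 + 3875/20008*1/10 + 612/2501*3/20 + 2468/12505*1/10 + 25213/100040*1/10 = 2807/25010 = pi_1  (ok)
  2807/25010*3/10 + 3875/20008*3/20 + 612/2501*3/10 + 2468/12505*1/10 + 25213/100040*3/20 = 3875/20008 = pi_2  (ok)
  2807/25010*1/4 + 3875/20008*1/20 + 612/2501*1/10 + 2468/12505*7/20 + 25213/100040*9/20 = 612/2501 = pi_3  (ok)
  2807/25010*1/10 + 3875/20008*1/4 + 612/2501*7/20 + 2468/12505*1/5 + 25213/100040*1/20 = 2468/12505 = pi_4  (ok)
  2807/25010*1/4 + 3875/20008*9/20 + 612/2501*1/10 + 2468/12505*1/4 + 25213/100040*1/4 = 25213/100040 = pi_5  (ok)

Answer: 2807/25010 3875/20008 612/2501 2468/12505 25213/100040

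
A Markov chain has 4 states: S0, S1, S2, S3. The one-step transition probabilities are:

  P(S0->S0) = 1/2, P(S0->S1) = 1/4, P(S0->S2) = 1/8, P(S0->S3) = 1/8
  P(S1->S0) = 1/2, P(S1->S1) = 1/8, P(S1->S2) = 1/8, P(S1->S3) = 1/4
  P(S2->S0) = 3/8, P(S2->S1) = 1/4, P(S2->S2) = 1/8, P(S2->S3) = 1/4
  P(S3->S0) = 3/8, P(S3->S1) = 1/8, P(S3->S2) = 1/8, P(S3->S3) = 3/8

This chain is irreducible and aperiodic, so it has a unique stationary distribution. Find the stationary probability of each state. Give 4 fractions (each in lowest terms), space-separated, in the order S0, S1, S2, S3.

Answer: 201/440 87/440 1/8 97/440

Derivation:
The stationary distribution satisfies pi = pi * P, i.e.:
  pi_S0 = 1/2*pi_S0 + 1/2*pi_S1 + 3/8*pi_S2 + 3/8*pi_S3
  pi_S1 = 1/4*pi_S0 + 1/8*pi_S1 + 1/4*pi_S2 + 1/8*pi_S3
  pi_S2 = 1/8*pi_S0 + 1/8*pi_S1 + 1/8*pi_S2 + 1/8*pi_S3
  pi_S3 = 1/8*pi_S0 + 1/4*pi_S1 + 1/4*pi_S2 + 3/8*pi_S3
with normalization: pi_S0 + pi_S1 + pi_S2 + pi_S3 = 1.

Using the first 3 balance equations plus normalization, the linear system A*pi = b is:
  [-1/2, 1/2, 3/8, 3/8] . pi = 0
  [1/4, -7/8, 1/4, 1/8] . pi = 0
  [1/8, 1/8, -7/8, 1/8] . pi = 0
  [1, 1, 1, 1] . pi = 1

Solving yields:
  pi_S0 = 201/440
  pi_S1 = 87/440
  pi_S2 = 1/8
  pi_S3 = 97/440

Verification (pi * P):
  201/440*1/2 + 87/440*1/2 + 1/8*3/8 + 97/440*3/8 = 201/440 = pi_S0  (ok)
  201/440*1/4 + 87/440*1/8 + 1/8*1/4 + 97/440*1/8 = 87/440 = pi_S1  (ok)
  201/440*1/8 + 87/440*1/8 + 1/8*1/8 + 97/440*1/8 = 1/8 = pi_S2  (ok)
  201/440*1/8 + 87/440*1/4 + 1/8*1/4 + 97/440*3/8 = 97/440 = pi_S3  (ok)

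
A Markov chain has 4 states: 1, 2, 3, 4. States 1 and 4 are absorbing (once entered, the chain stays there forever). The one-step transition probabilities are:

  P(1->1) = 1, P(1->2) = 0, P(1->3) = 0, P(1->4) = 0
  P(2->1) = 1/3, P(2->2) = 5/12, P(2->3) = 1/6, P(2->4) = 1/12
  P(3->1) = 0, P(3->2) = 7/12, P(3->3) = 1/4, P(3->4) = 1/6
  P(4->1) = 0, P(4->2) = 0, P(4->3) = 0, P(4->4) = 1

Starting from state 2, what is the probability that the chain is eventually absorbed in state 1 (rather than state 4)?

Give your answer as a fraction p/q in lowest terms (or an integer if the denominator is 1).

Let a_i = P(absorbed in 1 | start in state i).
Boundary conditions: a_1 = 1, a_4 = 0.
For each transient state i, a_i = sum_j P(i->j) * a_j:
  a_2 = 1/3*a_1 + 5/12*a_2 + 1/6*a_3 + 1/12*a_4
  a_3 = 0*a_1 + 7/12*a_2 + 1/4*a_3 + 1/6*a_4

Substituting a_1 = 1 and a_4 = 0, rearrange to (I - Q) a = r where r[i] = P(i -> 1):
  [7/12, -1/6] . (a_2, a_3) = 1/3
  [-7/12, 3/4] . (a_2, a_3) = 0

Solving yields:
  a_2 = 36/49
  a_3 = 4/7

Starting state is 2, so the absorption probability is a_2 = 36/49.

Answer: 36/49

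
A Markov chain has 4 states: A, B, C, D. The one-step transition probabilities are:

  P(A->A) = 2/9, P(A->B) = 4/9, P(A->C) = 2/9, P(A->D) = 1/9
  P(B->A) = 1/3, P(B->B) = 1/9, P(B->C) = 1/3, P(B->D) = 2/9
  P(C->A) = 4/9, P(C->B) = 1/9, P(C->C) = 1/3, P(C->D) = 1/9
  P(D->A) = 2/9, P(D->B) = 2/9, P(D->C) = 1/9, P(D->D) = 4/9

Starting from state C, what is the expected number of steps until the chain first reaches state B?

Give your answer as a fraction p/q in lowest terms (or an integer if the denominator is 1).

Let h_i = expected steps to first reach B from state i.
Boundary: h_B = 0.
First-step equations for the other states:
  h_A = 1 + 2/9*h_A + 4/9*h_B + 2/9*h_C + 1/9*h_D
  h_C = 1 + 4/9*h_A + 1/9*h_B + 1/3*h_C + 1/9*h_D
  h_D = 1 + 2/9*h_A + 2/9*h_B + 1/9*h_C + 4/9*h_D

Substituting h_B = 0 and rearranging gives the linear system (I - Q) h = 1:
  [7/9, -2/9, -1/9] . (h_A, h_C, h_D) = 1
  [-4/9, 2/3, -1/9] . (h_A, h_C, h_D) = 1
  [-2/9, -1/9, 5/9] . (h_A, h_C, h_D) = 1

Solving yields:
  h_A = 432/143
  h_C = 54/13
  h_D = 549/143

Starting state is C, so the expected hitting time is h_C = 54/13.

Answer: 54/13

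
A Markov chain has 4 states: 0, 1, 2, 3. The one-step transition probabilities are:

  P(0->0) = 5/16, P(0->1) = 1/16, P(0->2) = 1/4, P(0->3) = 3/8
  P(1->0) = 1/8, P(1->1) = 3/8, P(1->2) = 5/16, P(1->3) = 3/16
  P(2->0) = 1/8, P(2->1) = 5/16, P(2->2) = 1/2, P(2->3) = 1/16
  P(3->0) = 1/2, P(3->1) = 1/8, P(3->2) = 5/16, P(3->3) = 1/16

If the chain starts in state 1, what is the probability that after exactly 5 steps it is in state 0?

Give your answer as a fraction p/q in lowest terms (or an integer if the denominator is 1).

Answer: 59975/262144

Derivation:
Computing P^5 by repeated multiplication:
P^1 =
  0: [5/16, 1/16, 1/4, 3/8]
  1: [1/8, 3/8, 5/16, 3/16]
  2: [1/8, 5/16, 1/2, 1/16]
  3: [1/2, 1/8, 5/16, 1/16]
P^2 =
  0: [83/256, 43/256, 87/256, 43/256]
  1: [7/32, 69/256, 93/256, 19/128]
  2: [11/64, 37/128, 51/128, 9/64]
  3: [31/128, 47/256, 87/256, 15/64]
P^3 =
  0: [1019/4096, 431/2048, 729/2048, 757/4096]
  1: [227/1024, 1011/4096, 1503/4096, 337/2048]
  2: [215/1024, 535/2048, 771/2048, 39/256]
  3: [529/2048, 899/4096, 1479/4096, 165/1024]
P^4 =
  0: [15791/65536, 14995/65536, 23835/65536, 10915/65536]
  1: [935/4096, 15837/65536, 24081/65536, 5329/32768]
  2: [3629/16384, 8119/32768, 12123/32768, 1317/8192]
  3: [7663/32768, 15167/65536, 23859/65536, 699/4096]
P^5 =
  0: [243935/1048576, 123383/524288, 191697/524288, 174481/1048576]
  1: [59975/262144, 251703/1048576, 384963/1048576, 86005/524288]
  2: [59459/262144, 127123/524288, 192951/524288, 5331/32768]
  3: [122077/524288, 247991/1048576, 383931/1048576, 43125/262144]

(P^5)[1 -> 0] = 59975/262144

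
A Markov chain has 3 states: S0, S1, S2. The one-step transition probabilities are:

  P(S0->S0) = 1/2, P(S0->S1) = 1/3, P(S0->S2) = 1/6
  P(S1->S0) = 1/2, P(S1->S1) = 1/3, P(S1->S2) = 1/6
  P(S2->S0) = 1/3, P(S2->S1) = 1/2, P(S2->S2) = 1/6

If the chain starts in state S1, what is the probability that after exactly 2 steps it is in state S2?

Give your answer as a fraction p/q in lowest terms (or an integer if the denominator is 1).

Computing P^2 by repeated multiplication:
P^1 =
  S0: [1/2, 1/3, 1/6]
  S1: [1/2, 1/3, 1/6]
  S2: [1/3, 1/2, 1/6]
P^2 =
  S0: [17/36, 13/36, 1/6]
  S1: [17/36, 13/36, 1/6]
  S2: [17/36, 13/36, 1/6]

(P^2)[S1 -> S2] = 1/6

Answer: 1/6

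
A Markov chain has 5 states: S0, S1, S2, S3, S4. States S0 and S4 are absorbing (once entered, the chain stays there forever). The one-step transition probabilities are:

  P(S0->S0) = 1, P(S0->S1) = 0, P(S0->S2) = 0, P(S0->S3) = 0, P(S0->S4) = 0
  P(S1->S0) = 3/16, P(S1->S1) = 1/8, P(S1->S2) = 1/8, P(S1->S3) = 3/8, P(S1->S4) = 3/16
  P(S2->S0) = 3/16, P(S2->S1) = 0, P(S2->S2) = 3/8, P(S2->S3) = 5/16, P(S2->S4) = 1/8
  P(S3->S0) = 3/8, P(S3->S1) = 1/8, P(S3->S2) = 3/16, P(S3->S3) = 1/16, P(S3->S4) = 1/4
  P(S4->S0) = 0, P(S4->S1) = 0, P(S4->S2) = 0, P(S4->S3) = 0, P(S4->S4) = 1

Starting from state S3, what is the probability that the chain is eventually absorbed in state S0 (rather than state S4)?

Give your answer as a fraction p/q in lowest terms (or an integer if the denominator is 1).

Answer: 519/875

Derivation:
Let a_i = P(absorbed in S0 | start in state i).
Boundary conditions: a_S0 = 1, a_S4 = 0.
For each transient state i, a_i = sum_j P(i->j) * a_j:
  a_S1 = 3/16*a_S0 + 1/8*a_S1 + 1/8*a_S2 + 3/8*a_S3 + 3/16*a_S4
  a_S2 = 3/16*a_S0 + 0*a_S1 + 3/8*a_S2 + 5/16*a_S3 + 1/8*a_S4
  a_S3 = 3/8*a_S0 + 1/8*a_S1 + 3/16*a_S2 + 1/16*a_S3 + 1/4*a_S4

Substituting a_S0 = 1 and a_S4 = 0, rearrange to (I - Q) a = r where r[i] = P(i -> S0):
  [7/8, -1/8, -3/8] . (a_S1, a_S2, a_S3) = 3/16
  [0, 5/8, -5/16] . (a_S1, a_S2, a_S3) = 3/16
  [-1/8, -3/16, 15/16] . (a_S1, a_S2, a_S3) = 3/8

Solving yields:
  a_S1 = 969/1750
  a_S2 = 522/875
  a_S3 = 519/875

Starting state is S3, so the absorption probability is a_S3 = 519/875.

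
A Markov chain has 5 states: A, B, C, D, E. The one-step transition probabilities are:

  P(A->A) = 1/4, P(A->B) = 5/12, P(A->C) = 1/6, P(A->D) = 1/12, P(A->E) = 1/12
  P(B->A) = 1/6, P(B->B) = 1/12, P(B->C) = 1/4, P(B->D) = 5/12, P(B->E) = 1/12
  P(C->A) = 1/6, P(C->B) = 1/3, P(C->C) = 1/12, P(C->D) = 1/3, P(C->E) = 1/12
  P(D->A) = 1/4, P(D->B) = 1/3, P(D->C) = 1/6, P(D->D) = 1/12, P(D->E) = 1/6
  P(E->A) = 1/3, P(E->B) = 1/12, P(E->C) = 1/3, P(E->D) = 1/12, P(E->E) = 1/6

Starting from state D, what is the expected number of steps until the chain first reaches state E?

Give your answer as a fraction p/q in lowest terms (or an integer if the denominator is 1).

Answer: 856/95

Derivation:
Let h_i = expected steps to first reach E from state i.
Boundary: h_E = 0.
First-step equations for the other states:
  h_A = 1 + 1/4*h_A + 5/12*h_B + 1/6*h_C + 1/12*h_D + 1/12*h_E
  h_B = 1 + 1/6*h_A + 1/12*h_B + 1/4*h_C + 5/12*h_D + 1/12*h_E
  h_C = 1 + 1/6*h_A + 1/3*h_B + 1/12*h_C + 1/3*h_D + 1/12*h_E
  h_D = 1 + 1/4*h_A + 1/3*h_B + 1/6*h_C + 1/12*h_D + 1/6*h_E

Substituting h_E = 0 and rearranging gives the linear system (I - Q) h = 1:
  [3/4, -5/12, -1/6, -1/12] . (h_A, h_B, h_C, h_D) = 1
  [-1/6, 11/12, -1/4, -5/12] . (h_A, h_B, h_C, h_D) = 1
  [-1/6, -1/3, 11/12, -1/3] . (h_A, h_B, h_C, h_D) = 1
  [-1/4, -1/3, -1/6, 11/12] . (h_A, h_B, h_C, h_D) = 1

Solving yields:
  h_A = 932/95
  h_B = 48/5
  h_C = 916/95
  h_D = 856/95

Starting state is D, so the expected hitting time is h_D = 856/95.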